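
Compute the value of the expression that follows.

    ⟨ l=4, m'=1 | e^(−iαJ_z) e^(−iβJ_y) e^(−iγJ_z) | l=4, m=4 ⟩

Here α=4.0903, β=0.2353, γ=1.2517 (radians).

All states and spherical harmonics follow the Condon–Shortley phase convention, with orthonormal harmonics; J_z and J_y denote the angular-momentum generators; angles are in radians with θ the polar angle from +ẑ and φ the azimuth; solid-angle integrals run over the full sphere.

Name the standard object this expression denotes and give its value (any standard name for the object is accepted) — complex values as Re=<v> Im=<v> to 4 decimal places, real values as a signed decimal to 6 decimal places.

Wigner D-matrix element, Re=-0.0111 Im=-0.0038

This is a Wigner D-matrix element — the rotation-matrix element ⟨l m'| R(α,β,γ) |l m⟩ in the angular-momentum basis.
First d^4_{1,4}(β=0.2353), then the phase factors e^{-i(1)α} and e^{-i(4)γ}:
With c≡cos(β/2)=0.993087 and s≡sin(β/2)=0.117379, N=[120·6·40320·1]^{1/2}=5387.986637
The bounds max(0,m−m')=3 and min(l+m,l−m')=3 give 1 term
  k=3: (−1)^0·5387.9866/(720)·0.9931^5·0.1174^3 = +0.011690
d^4_{1,4}(0.2353) = +0.011690
Phases: e^{-i·(1)·4.0903}=-0.582734+0.812663i, e^{-i·(4)·1.2517}=+0.290176+0.956973i ⇒ D=-0.011068-0.003762i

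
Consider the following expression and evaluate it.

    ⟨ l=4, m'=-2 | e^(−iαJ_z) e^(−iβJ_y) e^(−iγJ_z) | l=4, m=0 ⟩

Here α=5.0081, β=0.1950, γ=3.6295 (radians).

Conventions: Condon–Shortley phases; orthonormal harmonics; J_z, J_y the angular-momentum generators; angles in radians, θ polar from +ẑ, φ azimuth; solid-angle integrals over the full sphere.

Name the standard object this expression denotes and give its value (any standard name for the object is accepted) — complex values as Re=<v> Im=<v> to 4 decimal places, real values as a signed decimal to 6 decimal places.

This is a Wigner D-matrix element — the rotation-matrix element ⟨l m'| R(α,β,γ) |l m⟩ in the angular-momentum basis.
D^4_{-2,0}(5.0081,0.1950,3.6295) = e^{-i·-2·5.0081}·d^4_{-2,0}(0.1950)·e^{-i·0·3.6295}. Compute d first:
Half-angle: c=0.995251, s=0.097346. N=√(2·720·24·24)=910.735966
The bounds max(0,m−m')=2 and min(l+m,l−m')=4 give 3 terms
  k=2: (−1)^0·910.7360/(96)·0.9953^6·0.0973^2 = +0.087367
  k=3: (−1)^1·910.7360/(36)·0.9953^4·0.0973^4 = -0.002229
  k=4: (−1)^2·910.7360/(96)·0.9953^2·0.0973^6 = +0.000008
d^4_{-2,0}(0.1950) = +0.087367 -0.002229 +0.000008 = +0.085146
Attach z-rotation phases: D = e^{-i(-2)(5.0081)}·(+0.085146)·e^{-i(0)(3.6295)} = -0.070684-0.047473i

Wigner D-matrix element, Re=-0.0707 Im=-0.0475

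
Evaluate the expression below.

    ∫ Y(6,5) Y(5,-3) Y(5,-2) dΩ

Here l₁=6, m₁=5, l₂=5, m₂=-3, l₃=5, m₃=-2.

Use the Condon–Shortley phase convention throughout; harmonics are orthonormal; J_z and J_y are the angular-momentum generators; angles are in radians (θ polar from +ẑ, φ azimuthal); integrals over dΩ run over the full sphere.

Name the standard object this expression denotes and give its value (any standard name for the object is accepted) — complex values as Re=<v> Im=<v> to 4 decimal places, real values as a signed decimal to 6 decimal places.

This is a Gaunt coefficient — the integral of a triple product of spherical harmonics over the sphere.
m-sum 0 ✓  L=16 even ✓  1≤5≤11 ✓
Π(2lᵢ+1) = 13×11×11 = 1573
triangle coeff Δ(6,5,5) = 1/28588560
Σ_t [1,5]: t=1:−1/345600 t=2:+1/13824 t=3:−1/5184 t=4:+1/13824 t=5:−1/345600 = -7/129600
(3j)²=80/7293 [(6 5 5; 0 0 0)], sign=+1
Σ_t [0,1]: t=0:+1/345600 t=1:−1/518400 = 1/1036800
(3j)²=7/2210 [(6 5 5; 5 -3 -2)], sign=-1
⇒ 4πI² = 616/11271
I = (-1)√(616/11271/(4π)) = -0.06594839

Gaunt coefficient, -0.065948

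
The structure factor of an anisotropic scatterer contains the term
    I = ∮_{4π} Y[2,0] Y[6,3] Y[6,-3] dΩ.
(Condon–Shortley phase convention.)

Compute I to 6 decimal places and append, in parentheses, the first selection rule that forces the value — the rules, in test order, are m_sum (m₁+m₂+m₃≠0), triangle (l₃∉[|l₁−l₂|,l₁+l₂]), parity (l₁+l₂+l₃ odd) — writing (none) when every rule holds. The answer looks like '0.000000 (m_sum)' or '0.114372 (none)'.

-0.057344 (none)

m-sum 0 ✓  L=14 even ✓  4≤6≤8 ✓
Π(2lᵢ+1) = 5×13×13 = 845
triangle coeff Δ(2,6,6) = 1/90090
Σ_t [0,2]: t=0:+1/69120 t=1:−1/14400 t=2:+1/69120 = -7/172800
(3j)²=14/715 [(2 6 6; 0 0 0)], sign=-1
Σ_t [0,2]: t=0:+1/1451520 t=1:−1/80640 t=2:+1/120960 = -1/290304
(3j)²=5/2002 [(2 6 6; 0 3 -3)], sign=+1
⇒ 4πI² = 5/121
I = (-1)√(5/121/(4π)) = -0.05734392
No selection rule forces the value: the integral is nonzero (none).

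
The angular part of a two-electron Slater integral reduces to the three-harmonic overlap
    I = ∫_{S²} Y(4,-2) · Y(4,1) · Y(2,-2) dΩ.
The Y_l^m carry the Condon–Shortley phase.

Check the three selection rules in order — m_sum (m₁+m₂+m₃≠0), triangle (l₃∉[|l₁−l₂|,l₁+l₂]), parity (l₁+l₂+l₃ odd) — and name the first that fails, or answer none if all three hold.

m₁+m₂+m₃ = -2 + 1 − 2 = -3  ✗
triangle: |4−4|=0 ≤ l₃=2 ≤ 4+4=8
parity: l₁+l₂+l₃ = 10 is even

m_sum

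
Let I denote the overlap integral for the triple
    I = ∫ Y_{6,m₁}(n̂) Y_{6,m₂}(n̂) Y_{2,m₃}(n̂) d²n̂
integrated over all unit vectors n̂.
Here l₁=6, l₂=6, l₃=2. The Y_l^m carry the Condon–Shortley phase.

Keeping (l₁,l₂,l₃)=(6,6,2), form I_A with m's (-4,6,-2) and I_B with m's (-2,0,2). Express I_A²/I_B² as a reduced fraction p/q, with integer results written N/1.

11/70

l's match ⇒ only the (l;m) 3-j factors differ between A and B.
A: triangle coeff Δ(6,6,2) = 1/90090; Σ_t [10,10]: t=10:+1/14515200 = 1/14515200; (3j)²=2/455 [(6 6 2; -4 6 -2)], sign=+1
B: triangle coeff Δ(6,6,2) = 1/90090; Σ_t [6,6]: t=6:+1/69120 = 1/69120; (3j)²=4/143 [(6 6 2; -2 0 2)], sign=+1
I_A²/I_B² = (2/455)/(4/143) = 11/70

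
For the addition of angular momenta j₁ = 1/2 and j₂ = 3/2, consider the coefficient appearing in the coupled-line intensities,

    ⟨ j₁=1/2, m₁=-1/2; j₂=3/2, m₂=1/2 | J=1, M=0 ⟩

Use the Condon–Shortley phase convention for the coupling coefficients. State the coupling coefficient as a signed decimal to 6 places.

−√(1/2) = -0.707107

√[3·1!0!2!/4! · 0!1!2!1!1!1!] = √(1/2)
  +(−1)^1/∏(1,0,0,1,0,1)! = -1  (running -1)
⟨..|..⟩ = √(1/2)·(-1) = -0.707107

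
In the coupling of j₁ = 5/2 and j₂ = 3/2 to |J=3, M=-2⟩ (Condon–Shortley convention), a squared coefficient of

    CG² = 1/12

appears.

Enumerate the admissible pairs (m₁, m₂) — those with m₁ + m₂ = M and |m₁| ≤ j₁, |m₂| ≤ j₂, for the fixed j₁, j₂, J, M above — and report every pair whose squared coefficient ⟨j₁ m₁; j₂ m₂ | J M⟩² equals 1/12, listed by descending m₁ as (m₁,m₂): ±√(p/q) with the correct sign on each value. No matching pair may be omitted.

(-3/2,-1/2): −√(1/12)

Admissible pairs with m₁+m₂ = M = -2: (-5/2,1/2), (-3/2,-1/2), (-1/2,-3/2)
  (m₁,m₂)=(-1/2,-3/2): CG² = 1/2, CG = +√(1/2)
  (m₁,m₂)=(-3/2,-1/2): CG² = 1/12, CG = −√(1/12)   ← matches the target
  (m₁,m₂)=(-5/2,1/2): CG² = 5/12, CG = −√(5/12)
Pairs with CG² = 1/12: (-3/2,-1/2): −√(1/12)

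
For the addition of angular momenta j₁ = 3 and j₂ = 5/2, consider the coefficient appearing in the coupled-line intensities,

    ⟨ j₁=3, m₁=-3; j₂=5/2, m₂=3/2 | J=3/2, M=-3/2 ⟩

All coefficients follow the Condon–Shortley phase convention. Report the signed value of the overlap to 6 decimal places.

triangle: 4!·2!·1!/8! = 48/40320
(j±m)!: 0!·6!·4!·1!·0!·3! = 103680
prefactor² = (2J+1)·Δ·N² = 3456/7
  k=4: +1/(4!·0!·2!·0!·0!·1!) = 1/48
Σ = 1/48  ⇒  CG² = 3456/7·(1/48)² = 3/14
CG = +√(3/14) = +0.462910

+0.462910  (= +√(3/14))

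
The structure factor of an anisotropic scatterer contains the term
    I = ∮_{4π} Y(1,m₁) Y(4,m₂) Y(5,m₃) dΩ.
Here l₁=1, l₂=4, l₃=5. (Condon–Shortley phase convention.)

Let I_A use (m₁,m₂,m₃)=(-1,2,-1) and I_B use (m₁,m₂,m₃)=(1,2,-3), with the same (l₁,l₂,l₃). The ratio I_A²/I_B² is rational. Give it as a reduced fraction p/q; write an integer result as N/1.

3/14

l's match ⇒ only the (l;m) 3-j factors differ between A and B.
A: triangle coeff Δ(1,4,5) = 1/495; Σ_t [0,0]: t=0:+1/2880 = 1/2880; (3j)²=2/165 [(1 4 5; -1 2 -1)], sign=+1
B: triangle coeff Δ(1,4,5) = 1/495; Σ_t [0,0]: t=0:+1/2880 = 1/2880; (3j)²=28/495 [(1 4 5; 1 2 -3)], sign=+1
I_A²/I_B² = (2/165)/(28/495) = 3/14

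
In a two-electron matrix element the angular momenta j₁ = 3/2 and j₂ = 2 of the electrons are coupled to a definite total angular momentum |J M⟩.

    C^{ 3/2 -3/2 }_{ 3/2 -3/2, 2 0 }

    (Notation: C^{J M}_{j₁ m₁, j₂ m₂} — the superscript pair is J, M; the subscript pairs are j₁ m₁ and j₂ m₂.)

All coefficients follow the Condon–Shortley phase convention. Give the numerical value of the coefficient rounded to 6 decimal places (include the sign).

+0.447214

triangle: 2!·1!·2!/6! = 4/720
(j±m)!: 0!·3!·2!·2!·0!·3! = 144
prefactor² = (2J+1)·Δ·N² = 16/5
  k=2: +1/(2!·0!·1!·0!·0!·2!) = 1/4
Σ = 1/4  ⇒  CG² = 16/5·(1/4)² = 1/5
CG = +√(1/5) = +0.447214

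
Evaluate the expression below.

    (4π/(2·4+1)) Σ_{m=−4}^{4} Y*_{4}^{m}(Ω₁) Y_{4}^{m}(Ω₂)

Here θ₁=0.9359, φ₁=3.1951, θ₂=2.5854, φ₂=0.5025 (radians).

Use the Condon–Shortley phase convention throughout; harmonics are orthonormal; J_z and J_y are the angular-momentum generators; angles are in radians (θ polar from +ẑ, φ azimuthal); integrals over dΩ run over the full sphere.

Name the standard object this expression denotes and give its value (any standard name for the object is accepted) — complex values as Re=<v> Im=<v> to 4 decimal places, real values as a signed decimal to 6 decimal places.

This sum is the spherical-harmonic addition theorem: it equals the Legendre polynomial P_l(cos γ) of the angle γ between the two directions.
Term-by-term m-sum for l=4 (normalisation 4π/9 = 1.396263):
  [-4]  conj(Y_{4,-4})(Ω₁) = (0.181716, 0.039497) ; Y_{4,-4}(Ω₂) = (-0.014620, -0.031119) ; Δ = (-0.001428, -0.006232)
  [-3]  conj(Y_{4,-3})(Ω₁) = (-0.382470, -0.061928) ; Y_{4,-3}(Ω₂) = (-0.009895, 0.156121) ; Δ = (0.013453, -0.059099)
  [-2]  conj(Y_{4,-2})(Ω₁) = (0.315293, 0.033870) ; Y_{4,-2}(Ω₂) = (0.202390, -0.318697) ; Δ = (0.074606, -0.093628)
  [-1]  conj(Y_{4,-1})(Ω₁) = (0.121292, 0.006496) ; Y_{4,-1}(Ω₂) = (-0.380878, 0.209313) ; Δ = (-0.047557, 0.022914)
  [+0]  conj(Y_{4,0})(Ω₁) = (-0.340849, -0.000000) ; Y_{4,0}(Ω₂) = (-0.045509, 0.000000) ; Δ = (0.015512, 0.000000)
  [+1]  conj(Y_{4,1})(Ω₁) = (-0.121292, 0.006496) ; Y_{4,1}(Ω₂) = (0.380878, 0.209313) ; Δ = (-0.047557, -0.022914)
  [+2]  conj(Y_{4,2})(Ω₁) = (0.315293, -0.033870) ; Y_{4,2}(Ω₂) = (0.202390, 0.318697) ; Δ = (0.074606, 0.093628)
  [+3]  conj(Y_{4,3})(Ω₁) = (0.382470, -0.061928) ; Y_{4,3}(Ω₂) = (0.009895, 0.156121) ; Δ = (0.013453, 0.059099)
  [+4]  conj(Y_{4,4})(Ω₁) = (0.181716, -0.039497) ; Y_{4,4}(Ω₂) = (-0.014620, 0.031119) ; Δ = (-0.001428, 0.006232)
Σ over m = (0.093661, 0.000000); ×(4π/9) → (0.130775, 0.000000). Real part: 0.130775

Legendre polynomial (addition theorem), +0.130775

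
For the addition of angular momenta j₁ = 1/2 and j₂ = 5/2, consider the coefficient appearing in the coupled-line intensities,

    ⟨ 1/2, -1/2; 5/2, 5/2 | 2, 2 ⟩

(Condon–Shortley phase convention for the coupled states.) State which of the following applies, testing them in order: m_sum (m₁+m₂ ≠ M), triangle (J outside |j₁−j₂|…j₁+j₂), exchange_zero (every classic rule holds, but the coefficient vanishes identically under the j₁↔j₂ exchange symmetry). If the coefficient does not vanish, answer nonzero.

m-sum: m₁+m₂ = -1/2+5/2 = 2, M = 2  ✓
triangle: |j₁−j₂| = 2 ≤ J = 2 ≤ j₁+j₂ = 3  ✓
exchange: j₁≠j₂ or m₁≠m₂ — the exchange symmetry imposes no constraint here
value check: CG = −√(5/6) = -0.912871 ≠ 0

nonzero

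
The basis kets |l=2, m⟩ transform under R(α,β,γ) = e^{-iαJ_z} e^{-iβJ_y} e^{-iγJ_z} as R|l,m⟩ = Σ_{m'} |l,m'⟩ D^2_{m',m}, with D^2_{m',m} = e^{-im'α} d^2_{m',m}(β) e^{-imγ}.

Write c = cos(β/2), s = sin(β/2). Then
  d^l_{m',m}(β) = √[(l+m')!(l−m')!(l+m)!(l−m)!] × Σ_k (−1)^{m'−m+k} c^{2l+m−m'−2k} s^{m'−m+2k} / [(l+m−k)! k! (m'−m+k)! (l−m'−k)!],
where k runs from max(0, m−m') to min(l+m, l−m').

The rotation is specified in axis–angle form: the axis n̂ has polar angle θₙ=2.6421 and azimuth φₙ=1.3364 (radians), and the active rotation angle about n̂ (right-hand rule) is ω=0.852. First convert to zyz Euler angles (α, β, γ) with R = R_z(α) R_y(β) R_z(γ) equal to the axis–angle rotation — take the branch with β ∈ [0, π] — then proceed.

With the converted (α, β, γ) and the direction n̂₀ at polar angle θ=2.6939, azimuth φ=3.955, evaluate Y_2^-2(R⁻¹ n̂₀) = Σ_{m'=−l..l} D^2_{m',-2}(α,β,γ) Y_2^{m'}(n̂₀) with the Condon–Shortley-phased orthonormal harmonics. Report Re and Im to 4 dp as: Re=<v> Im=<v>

Axis–angle → zyz. n̂ = (sinθₙcosφₙ, sinθₙsinφₙ, cosθₙ) = (+0.111246, +0.465882, -0.877826), ω = 0.8520.
R = I cosω + sinω [n̂]ₓ + (1−cosω) n̂n̂ᵀ gives
  R = [+0.662706, +0.678351, +0.317272; -0.642950, +0.732605, -0.223393; -0.383974, -0.055946, +0.921648]
β = atan2(√(R₁₃²+R₂₃²), R₃₃) = 0.398491; α = atan2(R₂₃, R₁₃) mod 2π = 5.669708; γ = atan2(R₃₂, −R₃₁) mod 2π = 6.138501
Need the full column D^2_{m',-2} for m'=−2..2 at α=5.6697, β=0.3985, γ=6.1385.
cos(β/2)=0.980216, sin(β/2)=0.197930
d^2_{-2,-2}: single k=0 term ⇒ +0.923182;  D = +0.050264-0.921813i
d^2_{-1,-2}: single k=0 term ⇒ -0.372826;  D = -0.230921+0.292703i
d^2_{0,-2}: single k=0 term ⇒ +0.092202;  D = +0.088369-0.026310i
d^2_{1,-2}: single k=0 term ⇒ -0.015201;  D = -0.014410-0.004841i
d^2_{2,-2}: single k=0 term ⇒ +0.001535;  D = +0.000908+0.001237i
Y_2^{m'}(θ=2.6939,φ=3.955) and Σ D·Y over m':
  (+0.0503-0.9218i)·(-0.0041-0.0723i)  (-0.2309+0.2927i)·(+0.2071-0.2191i)  (+0.0884-0.0263i)·(+0.4535+0.0000i)  (-0.0144-0.0048i)·(-0.2071-0.2191i)  (+0.0009+0.0012i)·(-0.0041+0.0723i)
Y_2^-2(R⁻¹ n̂) = -0.008628+0.103600i

Re=-0.0086 Im=0.1036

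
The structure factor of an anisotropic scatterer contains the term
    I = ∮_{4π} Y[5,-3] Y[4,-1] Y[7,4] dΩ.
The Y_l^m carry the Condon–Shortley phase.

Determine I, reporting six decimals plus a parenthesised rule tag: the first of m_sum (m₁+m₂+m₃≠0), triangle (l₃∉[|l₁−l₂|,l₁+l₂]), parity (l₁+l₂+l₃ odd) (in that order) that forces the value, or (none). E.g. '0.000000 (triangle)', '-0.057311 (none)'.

0.052474 (none)

Checks pass: Σm=0; 16 even; l₃=7∈[1,9].
(2·5+1)(2·4+1)(2·7+1) = 1485
Δ: 2! 8! 6! / 17! → 1/6126120
sum: t=0:+1/69120 t=1:−1/20736 t=2:+1/69120 = -1/51840
3j²(5 4 7; 0 0 0) = Δ·Π!·Σ² = 280/21879  (sign +1)
sum: t=0:+1/2903040 t=1:−1/241920 t=2:+1/345600 = -13/14515200
3j²(5 4 7; -3 -1 4) = Δ·Π!·Σ² = 13/7140  (sign +1)
combine: 4πI² = 1485·280/21879·13/7140 = 10/289
take √, sign +1: I = 0.05247424
No selection rule forces the value: the integral is nonzero (none).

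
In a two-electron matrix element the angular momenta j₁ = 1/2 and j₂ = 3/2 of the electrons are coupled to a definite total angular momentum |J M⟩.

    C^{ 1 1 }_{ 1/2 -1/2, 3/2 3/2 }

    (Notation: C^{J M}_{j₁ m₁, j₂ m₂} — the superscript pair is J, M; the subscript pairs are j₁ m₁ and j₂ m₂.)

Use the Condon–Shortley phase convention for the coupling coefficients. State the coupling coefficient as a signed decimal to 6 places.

-0.866025  (= −√(3/4))

triangle: 1!·0!·2!/4! = 2/24
(j±m)!: 0!·1!·3!·0!·2!·0! = 12
prefactor² = (2J+1)·Δ·N² = 3
  k=1: −1/(1!·0!·0!·2!·0!·0!) = -1/2
Σ = -1/2  ⇒  CG² = 3·(-1/2)² = 3/4
CG = −√(3/4) = -0.866025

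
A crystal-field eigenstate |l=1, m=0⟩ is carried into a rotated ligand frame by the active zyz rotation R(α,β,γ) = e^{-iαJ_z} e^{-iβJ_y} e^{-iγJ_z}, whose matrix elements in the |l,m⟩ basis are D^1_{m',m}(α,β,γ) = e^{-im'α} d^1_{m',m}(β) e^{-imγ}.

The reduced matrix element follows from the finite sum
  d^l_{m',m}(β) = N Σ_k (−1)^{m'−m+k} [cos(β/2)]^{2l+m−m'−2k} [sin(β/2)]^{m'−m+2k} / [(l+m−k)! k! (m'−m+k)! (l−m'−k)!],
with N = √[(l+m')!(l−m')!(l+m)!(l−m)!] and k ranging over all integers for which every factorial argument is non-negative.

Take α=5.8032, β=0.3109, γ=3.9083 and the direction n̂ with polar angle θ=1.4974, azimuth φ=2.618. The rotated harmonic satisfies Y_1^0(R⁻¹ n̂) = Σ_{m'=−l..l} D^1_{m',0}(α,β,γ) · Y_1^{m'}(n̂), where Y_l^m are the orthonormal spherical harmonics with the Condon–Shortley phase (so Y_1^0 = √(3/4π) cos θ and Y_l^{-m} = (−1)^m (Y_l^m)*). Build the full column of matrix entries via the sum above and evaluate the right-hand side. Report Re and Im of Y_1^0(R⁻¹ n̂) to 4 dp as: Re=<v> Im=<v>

Re=-0.1148 Im=0.0000

Need the full column D^1_{m',0} for m'=−1..1 at α=5.8032, β=0.3109, γ=3.9083.
cos(β/2)=0.987942, sin(β/2)=0.154825
d^1_{-1,0}: single k=1 term ⇒ +0.216315;  D = +0.191872-0.099887i
d^1_{0,0}: k∈[0..1] ⇒ +0.976029 -0.023971 = +0.952059;  D = +0.952059+0.000000i
d^1_{1,0}: single k=0 term ⇒ -0.216315;  D = -0.191872-0.099887i
Y_1^{m'}(θ=1.4974,φ=2.618) and Σ D·Y over m':
  (+0.1919-0.0999i)·(-0.2984-0.1723i)  (+0.9521+0.0000i)·(+0.0358+0.0000i)  (-0.1919-0.0999i)·(+0.2984-0.1723i)
Y_1^0(R⁻¹ n̂) = -0.114815+0.000000i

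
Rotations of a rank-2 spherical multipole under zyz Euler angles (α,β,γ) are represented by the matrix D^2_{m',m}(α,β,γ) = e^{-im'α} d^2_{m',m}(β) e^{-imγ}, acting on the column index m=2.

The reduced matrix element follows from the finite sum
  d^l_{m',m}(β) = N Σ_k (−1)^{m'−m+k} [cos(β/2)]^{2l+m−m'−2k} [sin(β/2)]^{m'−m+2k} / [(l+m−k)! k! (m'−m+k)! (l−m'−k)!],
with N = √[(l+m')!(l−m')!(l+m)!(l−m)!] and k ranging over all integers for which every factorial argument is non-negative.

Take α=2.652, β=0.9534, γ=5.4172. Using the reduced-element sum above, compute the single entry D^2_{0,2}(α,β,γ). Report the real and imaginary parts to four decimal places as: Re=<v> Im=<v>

First d^2_{0,2}(β=0.9534), then the phase factors e^{-i(0)α} and e^{-i(2)γ}:
Half-angle: c=0.888514, s=0.458850. N=√(2·2·24·1)=9.797959
Admissible k: 2..2 (factorial args all ≥0)
  k=2: (−1)^0·9.7980/(4)·0.8885^2·0.4588^2 = +0.407141
d^2_{0,2}(0.9534) = +0.407141
Attach z-rotation phases: D = e^{-i(0)(2.6520)}·(+0.407141)·e^{-i(2)(5.4172)} = -0.065337+0.401864i

Re=-0.0653 Im=0.4019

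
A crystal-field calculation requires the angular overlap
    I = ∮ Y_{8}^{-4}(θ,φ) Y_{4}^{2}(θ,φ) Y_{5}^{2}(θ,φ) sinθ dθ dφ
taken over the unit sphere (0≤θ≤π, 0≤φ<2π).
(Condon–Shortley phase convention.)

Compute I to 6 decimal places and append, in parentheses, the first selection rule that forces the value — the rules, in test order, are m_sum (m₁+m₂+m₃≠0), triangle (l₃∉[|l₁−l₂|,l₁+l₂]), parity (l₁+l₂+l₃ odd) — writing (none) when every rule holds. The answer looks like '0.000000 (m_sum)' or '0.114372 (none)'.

L=17 odd ⇒ parity kills the (l;000) factor ⇒ I = 0

0.000000 (parity)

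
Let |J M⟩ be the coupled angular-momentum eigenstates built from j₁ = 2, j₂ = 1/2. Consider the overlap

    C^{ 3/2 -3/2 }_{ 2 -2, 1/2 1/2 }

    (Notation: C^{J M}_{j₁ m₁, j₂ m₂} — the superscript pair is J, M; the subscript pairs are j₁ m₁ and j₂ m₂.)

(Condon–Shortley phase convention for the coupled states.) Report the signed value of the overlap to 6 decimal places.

-0.894427

triangle: 1!·3!·0!/5! = 6/120
(j±m)!: 0!·4!·1!·0!·0!·3! = 144
prefactor² = (2J+1)·Δ·N² = 144/5
  k=1: −1/(1!·0!·3!·0!·0!·0!) = -1/6
Σ = -1/6  ⇒  CG² = 144/5·(-1/6)² = 4/5
CG = −√(4/5) = -0.894427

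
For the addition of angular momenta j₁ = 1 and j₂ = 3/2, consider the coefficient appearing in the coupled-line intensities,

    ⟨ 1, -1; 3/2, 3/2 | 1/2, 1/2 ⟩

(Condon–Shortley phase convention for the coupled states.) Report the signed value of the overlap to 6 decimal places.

√[2·2!0!1!/4! · 0!2!3!0!1!0!] = √(2)
  +(−1)^2/∏(2,0,0,1,0,0)! = 1/2  (running 1/2)
⟨..|..⟩ = √(2)·(1/2) = +0.707107

+0.707107  (= +√(1/2))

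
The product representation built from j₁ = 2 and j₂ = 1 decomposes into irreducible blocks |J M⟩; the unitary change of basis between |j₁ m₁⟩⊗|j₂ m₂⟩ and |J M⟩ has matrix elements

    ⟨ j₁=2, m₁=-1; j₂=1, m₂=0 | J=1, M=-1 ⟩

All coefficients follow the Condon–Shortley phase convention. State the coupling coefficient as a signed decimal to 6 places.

√[3·2!2!0!/5! · 1!3!1!1!0!2!] = √(6/5)
  +(−1)^1/∏(1,1,2,0,0,0)! = -1/2  (running -1/2)
⟨..|..⟩ = √(6/5)·(-1/2) = -0.547723

−√(3/10) ≈ -0.547723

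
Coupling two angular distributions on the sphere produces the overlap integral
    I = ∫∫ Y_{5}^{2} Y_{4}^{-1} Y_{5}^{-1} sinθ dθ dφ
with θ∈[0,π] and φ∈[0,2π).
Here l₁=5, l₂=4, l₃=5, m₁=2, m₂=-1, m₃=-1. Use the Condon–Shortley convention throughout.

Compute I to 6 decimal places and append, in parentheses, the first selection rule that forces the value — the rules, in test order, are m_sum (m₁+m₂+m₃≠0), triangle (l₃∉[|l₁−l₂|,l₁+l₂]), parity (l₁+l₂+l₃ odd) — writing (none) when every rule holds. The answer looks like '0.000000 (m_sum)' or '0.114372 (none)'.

0.128377 (none)

Checks pass: Σm=0; 14 even; l₃=5∈[1,9].
(2·5+1)(2·4+1)(2·5+1) = 1089
Δ: 4! 6! 4! / 15! → 1/3153150
sum: t=0:+1/69120 t=1:−1/1728 t=2:+1/576 t=3:−1/1728 t=4:+1/69120 = 7/11520
3j²(5 4 5; 0 0 0) = Δ·Π!·Σ² = 2/143  (sign -1)
sum: t=0:+1/5184 t=1:−1/1152 t=2:+1/2880 t=3:−1/103680 = -7/20736
3j²(5 4 5; 2 -1 -1) = Δ·Π!·Σ² = 35/2574  (sign -1)
combine: 4πI² = 1089·2/143·35/2574 = 35/169
take √, sign +1: I = 0.12837656
No selection rule forces the value: the integral is nonzero (none).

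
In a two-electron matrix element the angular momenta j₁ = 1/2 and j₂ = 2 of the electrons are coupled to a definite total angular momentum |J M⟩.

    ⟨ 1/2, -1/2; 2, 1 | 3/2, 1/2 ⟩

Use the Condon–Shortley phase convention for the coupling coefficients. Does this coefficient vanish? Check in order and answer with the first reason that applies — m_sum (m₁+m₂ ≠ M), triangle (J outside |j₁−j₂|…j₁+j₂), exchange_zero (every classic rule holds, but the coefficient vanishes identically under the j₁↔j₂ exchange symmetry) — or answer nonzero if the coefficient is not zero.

m-sum: m₁+m₂ = -1/2+1 = 1/2, M = 1/2  ✓
triangle: |j₁−j₂| = 3/2 ≤ J = 3/2 ≤ j₁+j₂ = 5/2  ✓
exchange: j₁≠j₂ or m₁≠m₂ — the exchange symmetry imposes no constraint here
value check: CG = −√(3/5) = -0.774597 ≠ 0

nonzero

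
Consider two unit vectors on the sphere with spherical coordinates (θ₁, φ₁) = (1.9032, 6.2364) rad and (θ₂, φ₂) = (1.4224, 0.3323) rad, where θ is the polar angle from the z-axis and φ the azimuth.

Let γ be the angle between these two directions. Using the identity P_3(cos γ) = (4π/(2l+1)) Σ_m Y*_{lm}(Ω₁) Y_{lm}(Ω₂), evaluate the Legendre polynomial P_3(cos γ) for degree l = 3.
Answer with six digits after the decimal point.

Summing Y*_{l m}(θ₁,φ₁)·Y_{l m}(θ₂,φ₂) over m ∈ [−3, 3]; prefactor 4π/(2·3+1) = 1.795196:
  term(m=-3) = (0.059749, -0.129072)   from Y*(Ω₁)=(0.348925, -0.049298), Y(Ω₂)=(0.219128, -0.338955)
  term(m=-2) = (-0.031978, 0.030283)   from Y*(Ω₁)=(-0.296676, 0.027841), Y(Ω₂)=(0.116343, -0.091155)
  term(m=-1) = (0.037779, -0.015049)   from Y*(Ω₁)=(-0.142687, 0.006681), Y(Ω₂)=(-0.269118, 0.092872)
  term(m=+0) = (-0.047926, 0.000000)   from Y*(Ω₁)=(0.300487, -0.000000), Y(Ω₂)=(-0.159494, 0.000000)
  term(m=+1) = (0.037779, 0.015049)   from Y*(Ω₁)=(0.142687, 0.006681), Y(Ω₂)=(0.269118, 0.092872)
  term(m=+2) = (-0.031978, -0.030283)   from Y*(Ω₁)=(-0.296676, -0.027841), Y(Ω₂)=(0.116343, 0.091155)
  term(m=+3) = (0.059749, 0.129072)   from Y*(Ω₁)=(-0.348925, -0.049298), Y(Ω₂)=(-0.219128, -0.338955)
Σ over m = (0.083175, 0.000000); ×(4π/7) → (0.149315, 0.000000). Real part: 0.149315

0.149315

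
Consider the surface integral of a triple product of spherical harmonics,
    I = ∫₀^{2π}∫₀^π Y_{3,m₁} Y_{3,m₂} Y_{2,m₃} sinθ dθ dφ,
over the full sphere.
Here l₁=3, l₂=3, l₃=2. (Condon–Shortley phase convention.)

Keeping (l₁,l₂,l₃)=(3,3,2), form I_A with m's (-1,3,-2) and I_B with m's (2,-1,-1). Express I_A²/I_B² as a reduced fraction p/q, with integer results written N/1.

l's match ⇒ only the (l;m) 3-j factors differ between A and B.
A: triangle coeff Δ(3,3,2) = 1/3780; Σ_t [4,4]: t=4:+1/96 = 1/96; (3j)²=1/42 [(3 3 2; -1 3 -2)], sign=+1
B: triangle coeff Δ(3,3,2) = 1/3780; Σ_t [0,1]: t=0:+1/48 t=1:−1/12 = -1/16; (3j)²=1/28 [(3 3 2; 2 -1 -1)], sign=+1
I_A²/I_B² = (1/42)/(1/28) = 2/3

2/3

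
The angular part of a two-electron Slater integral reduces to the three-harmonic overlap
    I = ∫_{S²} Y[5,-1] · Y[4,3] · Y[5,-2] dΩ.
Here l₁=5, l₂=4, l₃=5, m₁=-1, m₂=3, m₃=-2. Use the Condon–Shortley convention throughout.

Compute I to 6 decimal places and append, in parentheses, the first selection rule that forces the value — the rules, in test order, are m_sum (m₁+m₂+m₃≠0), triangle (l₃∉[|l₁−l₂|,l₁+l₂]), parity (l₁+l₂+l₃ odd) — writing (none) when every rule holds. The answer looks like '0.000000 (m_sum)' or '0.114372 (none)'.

Rules hold: Σm=0, L=14 even, 1≤5≤9.
N = 11·9·11 = 1089
Δ = 4!·6!·4!/15! = 1/3153150
Racah Σ t=0..4: t=0:+1/69120 t=1:−1/1728 t=2:+1/576 t=3:−1/1728 t=4:+1/69120 = 7/11520
⇒ 3j(5 4 5; 0 0 0)² = 2/143, sgn -1
Racah Σ t=3..4: t=3:−1/5184 t=4:+1/6912 = -1/20736
⇒ 3j(5 4 5; -1 3 -2)² = 5/2574, sgn +1
4πI² = N·(3j₀)²·(3jₘ)² = 5/169
I = -1·√(0.0295858/4π) = -0.04852178
No selection rule forces the value: the integral is nonzero (none).

-0.048522 (none)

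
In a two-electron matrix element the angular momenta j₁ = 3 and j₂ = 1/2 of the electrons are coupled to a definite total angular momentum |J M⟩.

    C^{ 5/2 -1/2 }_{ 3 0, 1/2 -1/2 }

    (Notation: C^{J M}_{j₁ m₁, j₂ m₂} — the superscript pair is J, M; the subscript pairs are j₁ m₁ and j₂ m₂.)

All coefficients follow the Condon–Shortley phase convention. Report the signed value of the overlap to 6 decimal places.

+0.654654  (= +√(3/7))

j₁+j₂−J=1  J+j₁−j₂=5  J−j₁+j₂=0  j₁+j₂+J+1=7
(j₁±m₁, j₂±m₂, J±M) = (3,3,0,1,2,3)
P² = 432/7
sum k=0..0:
  [0] +1/12 = 1/12
S = 1/12
C² = P²·S² = 3/7 ; C = +0.654654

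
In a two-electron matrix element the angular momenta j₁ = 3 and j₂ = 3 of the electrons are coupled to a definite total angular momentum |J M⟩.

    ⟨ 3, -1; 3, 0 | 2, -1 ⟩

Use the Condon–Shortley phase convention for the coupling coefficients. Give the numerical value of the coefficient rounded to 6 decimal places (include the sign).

+√(1/42) = +0.154303

√[5·4!2!2!/9! · 2!4!3!3!1!3!] = √(96/7)
  +(−1)^2/∏(2,2,2,1,0,1)! = 1/8  (running 1/8)
  +(−1)^3/∏(3,1,1,0,1,2)! = -1/12  (running 1/24)
⟨..|..⟩ = √(96/7)·(1/24) = +0.154303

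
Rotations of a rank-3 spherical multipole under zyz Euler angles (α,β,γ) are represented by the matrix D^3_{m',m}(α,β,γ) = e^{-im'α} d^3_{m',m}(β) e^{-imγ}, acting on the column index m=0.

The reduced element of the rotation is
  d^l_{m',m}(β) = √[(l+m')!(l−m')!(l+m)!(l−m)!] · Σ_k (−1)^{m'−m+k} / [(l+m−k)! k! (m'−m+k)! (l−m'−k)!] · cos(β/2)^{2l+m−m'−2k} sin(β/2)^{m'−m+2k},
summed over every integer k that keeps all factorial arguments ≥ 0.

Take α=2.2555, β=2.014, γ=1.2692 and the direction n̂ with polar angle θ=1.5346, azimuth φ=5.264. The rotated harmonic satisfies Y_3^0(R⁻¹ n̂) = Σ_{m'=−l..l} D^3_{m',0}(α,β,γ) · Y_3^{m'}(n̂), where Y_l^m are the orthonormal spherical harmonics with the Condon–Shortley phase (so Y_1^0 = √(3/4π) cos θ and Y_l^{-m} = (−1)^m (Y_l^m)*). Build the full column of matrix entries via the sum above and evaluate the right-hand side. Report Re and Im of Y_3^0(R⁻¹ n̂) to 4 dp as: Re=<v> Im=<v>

Re=-0.3884 Im=0.0000

Need the full column D^3_{m',0} for m'=−3..3 at α=2.2555, β=2.0140, γ=1.2692.
cos(β/2)=0.534399, sin(β/2)=0.845232
d^3_{-3,0}: single k=3 term ⇒ +0.412135;  D = +0.364929+0.191526i
d^3_{-2,0}: k∈[2..3] ⇒ +0.319135 -0.798355 = -0.479220;  D = +0.095859+0.469535i
d^3_{-1,0}: k∈[1..3] ⇒ +0.127613 -0.957716 +0.798614 = -0.031489;  D = +0.019915-0.024392i
d^3_{0,0}: k∈[0..3] ⇒ +0.023291 -0.524393 +1.311832 -0.364634 = +0.446096;  D = +0.446096+0.000000i
d^3_{1,0}: k∈[0..2] ⇒ -0.127613 +0.957716 -0.798614 = +0.031489;  D = -0.019915-0.024392i
d^3_{2,0}: k∈[0..1] ⇒ +0.319135 -0.798355 = -0.479220;  D = +0.095859-0.469535i
d^3_{3,0}: single k=0 term ⇒ -0.412135;  D = -0.364929+0.191526i
Y_3^{m'}(θ=1.5346,φ=5.264) and Σ D·Y over m':
  (+0.3649+0.1915i)·(-0.4149+0.0350i)  (+0.0959+0.4695i)·(-0.0166+0.0330i)  (+0.0199-0.0244i)·(-0.1681-0.2733i)  (+0.4461+0.0000i)·(-0.0404+0.0000i)  (-0.0199-0.0244i)·(+0.1681-0.2733i)  (+0.0959-0.4695i)·(-0.0166-0.0330i)  (-0.3649+0.1915i)·(+0.4149+0.0350i)
Y_3^0(R⁻¹ n̂) = -0.388448+0.000000i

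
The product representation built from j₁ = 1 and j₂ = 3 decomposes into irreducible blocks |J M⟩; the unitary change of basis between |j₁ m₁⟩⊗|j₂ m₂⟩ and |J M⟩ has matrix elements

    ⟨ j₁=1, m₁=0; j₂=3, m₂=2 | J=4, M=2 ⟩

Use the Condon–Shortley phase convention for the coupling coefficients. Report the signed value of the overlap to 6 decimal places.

+0.654654  (= +√(3/7))

triangle: 0!*2!*6!/9! = 1440/362880
(j±m)!: 1!*1!*5!*1!*6!*2! = 172800
prefactor² = (2J+1)*Δ*N² = 43200/7
  k=0: +1/(0!*0!*1!*5!*1!*1!) = 1/120
Σ = 1/120  ⇒  CG² = 43200/7*(1/120)² = 3/7
CG = +√(3/7) = +0.654654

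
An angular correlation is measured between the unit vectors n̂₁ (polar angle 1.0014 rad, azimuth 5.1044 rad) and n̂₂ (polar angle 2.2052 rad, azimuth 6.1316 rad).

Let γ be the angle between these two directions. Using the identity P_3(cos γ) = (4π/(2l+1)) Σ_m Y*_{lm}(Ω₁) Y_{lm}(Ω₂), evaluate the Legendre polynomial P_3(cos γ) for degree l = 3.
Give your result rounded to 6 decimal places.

Expand P_3 via completeness: Σ_{m} conj(Y_{3,m}) at Ω₁ times Y_{3,m} at Ω₂ —
  m=-3: Y*=(-0.230091, 0.095864)  Y=(0.195839, 0.095752)  product (-0.054240, -0.003258)
  m=-2: Y*=(-0.276741, -0.275980)  Y=(-0.375022, -0.117312)  product (0.071408, 0.135963)
  m=-1: Y*=(0.047136, -0.114017)  Y=(0.194644, 0.029733)  product (0.012565, -0.020791)
  m=+0: Y*=(-0.311183, -0.000000)  Y=(0.275049, 0.000000)  product (-0.085591, -0.000000)
  m=+1: Y*=(-0.047136, -0.114017)  Y=(-0.194644, 0.029733)  product (0.012565, 0.020791)
  m=+2: Y*=(-0.276741, 0.275980)  Y=(-0.375022, 0.117312)  product (0.071408, -0.135963)
  m=+3: Y*=(0.230091, 0.095864)  Y=(-0.195839, 0.095752)  product (-0.054240, 0.003258)
Accumulated sum (-0.026125, 0.000000); after 4π/(2l+1) scaling, (-0.046899, 0.000000) ⇒ P_3 = -0.046899

-0.046899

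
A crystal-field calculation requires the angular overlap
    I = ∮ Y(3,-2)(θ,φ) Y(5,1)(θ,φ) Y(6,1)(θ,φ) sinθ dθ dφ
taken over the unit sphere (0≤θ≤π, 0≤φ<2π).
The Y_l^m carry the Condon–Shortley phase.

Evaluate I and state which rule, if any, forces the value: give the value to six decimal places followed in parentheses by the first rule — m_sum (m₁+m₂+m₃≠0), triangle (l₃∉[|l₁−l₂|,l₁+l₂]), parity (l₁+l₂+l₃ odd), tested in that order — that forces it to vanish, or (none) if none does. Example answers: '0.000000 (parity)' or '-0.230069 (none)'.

Checks pass: Σm=0; 14 even; l₃=6∈[2,8].
(2·3+1)(2·5+1)(2·6+1) = 1001
Δ: 2! 4! 8! / 15! → 1/675675
sum: t=0:+1/8640 t=1:−1/2304 t=2:+1/8640 = -7/34560
3j²(3 5 6; 0 0 0) = Δ·Π!·Σ² = 7/429  (sign -1)
sum: t=1:−1/17280 t=2:+1/6912 = 1/11520
3j²(3 5 6; -2 1 1) = Δ·Π!·Σ² = 2/143  (sign -1)
combine: 4πI² = 1001·7/429·2/143 = 98/429
take √, sign +1: I = 0.13482780
No selection rule forces the value: the integral is nonzero (none).

0.134828 (none)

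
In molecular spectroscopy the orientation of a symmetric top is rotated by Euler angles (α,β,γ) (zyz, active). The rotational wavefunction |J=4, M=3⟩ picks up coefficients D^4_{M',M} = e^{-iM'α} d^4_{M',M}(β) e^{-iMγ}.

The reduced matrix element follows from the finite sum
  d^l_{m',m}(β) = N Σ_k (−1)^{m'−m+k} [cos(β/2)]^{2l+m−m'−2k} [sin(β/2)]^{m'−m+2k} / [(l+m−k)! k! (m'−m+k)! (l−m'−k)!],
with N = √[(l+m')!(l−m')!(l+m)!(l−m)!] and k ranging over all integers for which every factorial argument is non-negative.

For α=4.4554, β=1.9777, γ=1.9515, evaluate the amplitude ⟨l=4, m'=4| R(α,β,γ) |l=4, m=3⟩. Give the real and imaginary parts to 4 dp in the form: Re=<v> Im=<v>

Re=-0.0041 Im=-0.0356

First d^4_{4,3}(β=1.9777), then the phase factors e^{-i(4)α} and e^{-i(3)γ}:
Half-angle: c=0.549651, s=0.835394. N=√(40320·1·5040·1)=14255.272709
k: max(0,(3)−(4))=0 … min(4+(3),4−(4))=0
  k=0: (−1)^1·14255.2727/(5040)·0.5497^7·0.8354^1 = -0.035813
d^4_{4,3}(1.9777) = -0.035813
Phases: e^{-i·(4)·4.4554}=+0.516570+0.856245i, e^{-i·(3)·1.9515}=+0.909513+0.415675i ⇒ D=-0.004079-0.035580i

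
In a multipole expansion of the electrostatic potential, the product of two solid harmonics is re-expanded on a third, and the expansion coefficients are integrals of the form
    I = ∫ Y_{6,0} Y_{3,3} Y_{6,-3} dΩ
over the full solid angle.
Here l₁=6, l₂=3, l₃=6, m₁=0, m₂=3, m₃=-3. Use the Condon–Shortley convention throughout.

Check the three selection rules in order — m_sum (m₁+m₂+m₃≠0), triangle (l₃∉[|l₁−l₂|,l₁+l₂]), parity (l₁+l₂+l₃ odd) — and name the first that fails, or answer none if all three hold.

parity

m₁+m₂+m₃ = 0 + 3 − 3 = 0  ✓
triangle: |6−3|=3 ≤ l₃=6 ≤ 6+3=9  ✓
parity: l₁+l₂+l₃ = 15 is odd  ✗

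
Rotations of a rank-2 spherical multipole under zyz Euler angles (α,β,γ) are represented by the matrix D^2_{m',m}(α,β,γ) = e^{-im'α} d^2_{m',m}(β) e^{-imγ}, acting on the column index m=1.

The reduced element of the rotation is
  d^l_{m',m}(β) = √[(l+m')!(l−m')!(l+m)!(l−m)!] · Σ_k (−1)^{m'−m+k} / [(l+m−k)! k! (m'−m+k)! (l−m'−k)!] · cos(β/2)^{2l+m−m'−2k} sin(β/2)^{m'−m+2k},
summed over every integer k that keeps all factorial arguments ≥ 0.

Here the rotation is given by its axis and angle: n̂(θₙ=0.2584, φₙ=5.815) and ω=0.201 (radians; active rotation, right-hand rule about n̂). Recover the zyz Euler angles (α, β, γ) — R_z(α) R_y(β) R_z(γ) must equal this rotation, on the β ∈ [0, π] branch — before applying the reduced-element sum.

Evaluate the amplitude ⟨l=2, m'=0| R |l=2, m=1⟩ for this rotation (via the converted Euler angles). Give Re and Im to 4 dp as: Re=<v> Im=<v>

Axis–angle → zyz. n̂ = (sinθₙcosφₙ, sinθₙsinφₙ, cosθₙ) = (+0.228036, -0.115314, +0.966800), ω = 0.2010.
R = I cosω + sinω [n̂]ₓ + (1−cosω) n̂n̂ᵀ gives
  R = [+0.980914, -0.193550, -0.018584; +0.192492, +0.980135, -0.047772; +0.027461, +0.043283, +0.998685]
β = atan2(√(R₁₃²+R₂₃²), R₃₃) = 0.051282; α = atan2(R₂₃, R₁₃) mod 2π = 4.341388; γ = atan2(R₃₂, −R₃₁) mod 2π = 2.136166
D^2_{0,1}(4.3414,0.0513,2.1362) = e^{-i·0·4.3414}·d^2_{0,1}(0.0513)·e^{-i·1·2.1362}. Compute d first:
With c≡cos(β/2)=0.999671 and s≡sin(β/2)=0.025638, N=[2·2·6·1]^{1/2}=4.898979
Admissible k: 1..2 (factorial args all ≥0)
  k=1: (−1)^0·4.8990/(2)·0.9997^3·0.0256^1 = +0.062738
  k=2: (−1)^1·4.8990/(2)·0.9997^1·0.0256^3 = -0.000041
d^2_{0,1}(0.0513) = +0.062738 -0.000041 = +0.062697
Phases: e^{-i·(0)·4.3414}=+1.000000+0.000000i, e^{-i·(1)·2.1362}=-0.535728-0.844390i ⇒ D=-0.033588-0.052941i

Re=-0.0336 Im=-0.0529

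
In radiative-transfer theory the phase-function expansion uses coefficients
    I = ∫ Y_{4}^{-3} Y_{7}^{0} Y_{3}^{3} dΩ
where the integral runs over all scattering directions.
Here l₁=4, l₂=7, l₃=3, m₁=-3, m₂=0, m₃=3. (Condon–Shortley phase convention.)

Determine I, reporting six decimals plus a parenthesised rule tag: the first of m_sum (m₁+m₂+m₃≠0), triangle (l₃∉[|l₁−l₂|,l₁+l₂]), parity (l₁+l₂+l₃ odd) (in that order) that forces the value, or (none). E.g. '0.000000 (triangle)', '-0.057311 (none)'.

0.017827 (none)

m-sum 0 ✓  L=14 even ✓  3≤3≤11 ✓
Π(2lᵢ+1) = 9×15×7 = 945
triangle coeff Δ(4,7,3) = 1/45045
Σ_t [4,4]: t=4:+1/20736 = 1/20736
(3j)²=35/1287 [(4 7 3; 0 0 0)], sign=-1
Σ_t [7,7]: t=7:−1/3628800 = -1/3628800
(3j)²=1/6435 [(4 7 3; -3 0 3)], sign=-1
⇒ 4πI² = 245/61347
I = (+1)√(245/61347/(4π)) = 0.01782713
No selection rule forces the value: the integral is nonzero (none).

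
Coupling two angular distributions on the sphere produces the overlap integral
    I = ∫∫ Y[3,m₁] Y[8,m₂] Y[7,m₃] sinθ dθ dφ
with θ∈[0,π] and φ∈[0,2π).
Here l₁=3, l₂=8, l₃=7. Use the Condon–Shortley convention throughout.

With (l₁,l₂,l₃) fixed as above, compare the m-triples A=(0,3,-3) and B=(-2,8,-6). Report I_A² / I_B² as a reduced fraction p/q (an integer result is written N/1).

Same 3,8,7: normalisation and zero-m 3j drop out of the ratio.
A: Δ: 4! 2! 12! / 19! → 1/5290740; sum: t=1:−1/87091200 t=2:+1/8709120 t=3:−1/11612160 = 1/58060800; 3j²(3 8 7; 0 3 -3) = Δ·Π!·Σ² = 99/117572  (sign +1)
B: Δ: 4! 2! 12! / 19! → 1/5290740; sum: t=4:+1/11496038400 = 1/11496038400; 3j²(3 8 7; -2 8 -6) = Δ·Π!·Σ² = 65/2907  (sign -1)
I_A²/I_B² = (99/117572)/(65/2907) = 891/23660

891/23660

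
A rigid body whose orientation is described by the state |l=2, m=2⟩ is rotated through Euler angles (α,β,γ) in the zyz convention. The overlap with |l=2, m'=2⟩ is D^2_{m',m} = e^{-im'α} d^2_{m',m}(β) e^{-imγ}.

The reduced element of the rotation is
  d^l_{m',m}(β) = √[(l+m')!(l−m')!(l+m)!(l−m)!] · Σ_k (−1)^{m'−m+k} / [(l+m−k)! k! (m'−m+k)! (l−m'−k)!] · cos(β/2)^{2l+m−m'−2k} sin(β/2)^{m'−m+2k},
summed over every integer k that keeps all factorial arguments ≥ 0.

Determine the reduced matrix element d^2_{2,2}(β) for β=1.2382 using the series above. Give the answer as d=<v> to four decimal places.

d=0.4399

d^2_{2,2}(β=1.2382) via the finite sum:
With c≡cos(β/2)=0.814401 and s≡sin(β/2)=0.580302, N=[24·1·24·1]^{1/2}=24.000000
The bounds max(0,m−m')=0 and min(l+m,l−m')=0 give 1 term
  k=0: (−1)^0·24.0000/(24)·0.8144^4·0.5803^0 = +0.439899
d^2_{2,2}(1.2382) = +0.439899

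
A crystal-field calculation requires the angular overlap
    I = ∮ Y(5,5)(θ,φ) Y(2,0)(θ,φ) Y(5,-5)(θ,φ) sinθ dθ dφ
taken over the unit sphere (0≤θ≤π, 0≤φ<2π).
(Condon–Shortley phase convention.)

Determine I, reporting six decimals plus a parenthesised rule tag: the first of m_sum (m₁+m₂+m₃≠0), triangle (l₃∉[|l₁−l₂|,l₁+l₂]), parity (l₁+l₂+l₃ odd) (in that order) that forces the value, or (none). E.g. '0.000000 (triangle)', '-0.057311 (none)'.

0.242609 (none)

Rules hold: Σm=0, L=12 even, 3≤5≤7.
N = 11·5·11 = 605
Δ = 2!·8!·2!/13! = 1/38610
Racah Σ t=0..2: t=0:+1/2880 t=1:−1/576 t=2:+1/2880 = -1/960
⇒ 3j(5 2 5; 0 0 0)² = 10/429, sgn +1
Racah Σ t=0..0: t=0:+1/161280 = 1/161280
⇒ 3j(5 2 5; 5 0 -5)² = 15/286, sgn +1
4πI² = N·(3j₀)²·(3jₘ)² = 125/169
I = +1·√(0.739645/4π) = 0.24260890
No selection rule forces the value: the integral is nonzero (none).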